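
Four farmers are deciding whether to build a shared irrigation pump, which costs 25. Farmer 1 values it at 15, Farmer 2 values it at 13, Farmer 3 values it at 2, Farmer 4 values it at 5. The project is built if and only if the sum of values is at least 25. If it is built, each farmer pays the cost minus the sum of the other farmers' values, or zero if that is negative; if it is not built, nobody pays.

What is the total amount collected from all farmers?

Total value 35 ≥ cost 25, so it is built.
Farmer 1: others sum to 20; max(0, 25 - 20) = 5.
Farmer 2: others sum to 22; max(0, 25 - 22) = 3.
Farmer 3: others sum to 33; max(0, 25 - 33) = 0.
Farmer 4: others sum to 30; max(0, 25 - 30) = 0.
Total collected = 5 + 3 + 0 + 0 = 8.

8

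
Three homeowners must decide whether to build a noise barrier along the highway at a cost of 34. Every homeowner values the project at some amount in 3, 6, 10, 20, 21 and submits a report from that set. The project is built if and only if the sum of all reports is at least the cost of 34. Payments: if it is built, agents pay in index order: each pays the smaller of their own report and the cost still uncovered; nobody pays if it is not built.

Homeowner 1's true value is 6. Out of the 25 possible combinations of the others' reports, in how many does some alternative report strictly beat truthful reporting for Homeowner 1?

Others report (10, 21): truth gives 0; report 3 gives 3 > 0. Violating.
Others report (20, 20): truth gives 0; report 3 gives 3 > 0. Violating.
Others report (20, 21): truth gives 0; report 3 gives 3 > 0. Violating.
Others report (21, 10): truth gives 0; report 3 gives 3 > 0. Violating.
Others report (3, 3): truth gives 0; no alternative beats it.
Others report (3, 6): truth gives 0; no alternative beats it.
(Checking all 25 profiles: 6 have a profitable deviation, 19 do not.)

6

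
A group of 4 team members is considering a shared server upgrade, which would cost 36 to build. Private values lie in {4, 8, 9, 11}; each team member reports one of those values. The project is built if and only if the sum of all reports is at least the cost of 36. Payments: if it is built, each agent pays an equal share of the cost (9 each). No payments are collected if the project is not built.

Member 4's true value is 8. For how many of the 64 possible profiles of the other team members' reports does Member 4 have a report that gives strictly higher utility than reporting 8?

Others report (8, 9, 11): truth gives -1; report 4 gives 0 > -1. Violating.
Others report (8, 11, 9): truth gives -1; report 4 gives 0 > -1. Violating.
Others report (8, 11, 11): truth gives -1; report 4 gives 0 > -1. Violating.
Others report (9, 8, 11): truth gives -1; report 4 gives 0 > -1. Violating.
Others report (4, 4, 4): truth gives 0; no alternative beats it.
Others report (4, 4, 8): truth gives 0; no alternative beats it.
(Checking all 64 profiles: 15 have a profitable deviation, 49 do not.)

15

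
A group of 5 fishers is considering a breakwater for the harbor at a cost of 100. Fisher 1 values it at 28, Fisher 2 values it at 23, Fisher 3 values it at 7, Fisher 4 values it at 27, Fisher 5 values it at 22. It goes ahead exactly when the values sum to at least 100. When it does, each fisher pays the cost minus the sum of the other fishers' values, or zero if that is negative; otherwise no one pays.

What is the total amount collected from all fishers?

Total value 107 ≥ cost 100, so it is built.
Fisher 1: others sum to 79; max(0, 100 - 79) = 21.
Fisher 2: others sum to 84; max(0, 100 - 84) = 16.
Fisher 3: others sum to 100; max(0, 100 - 100) = 0.
Fisher 4: others sum to 80; max(0, 100 - 80) = 20.
Fisher 5: others sum to 85; max(0, 100 - 85) = 15.
Total collected = 21 + 16 + 0 + 20 + 15 = 72.

72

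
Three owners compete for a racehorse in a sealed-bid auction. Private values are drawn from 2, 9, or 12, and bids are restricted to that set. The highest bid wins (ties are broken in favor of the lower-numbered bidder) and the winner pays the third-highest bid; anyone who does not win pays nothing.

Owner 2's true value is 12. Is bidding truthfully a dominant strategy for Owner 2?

Yes

Check each profile of the others' bids and compare truth against every alternative bid.
Others bid (2, 12): truth gives 10, best alternative gives 0.
Others bid (9, 2): truth gives 10, best alternative gives 0.
Others bid (9, 9): truth gives 3, best alternative gives 0.
Others bid (9, 12): truth gives 3, best alternative gives 0.
Others bid (2, 2): truth gives 10, best alternative gives 10.
Others bid (2, 9): truth gives 10, best alternative gives 10.
(Remaining 3 profiles checked similarly; truth is weakly best in each.)
In every case the truthful bid is at least as good as any alternative, so it is a dominant strategy.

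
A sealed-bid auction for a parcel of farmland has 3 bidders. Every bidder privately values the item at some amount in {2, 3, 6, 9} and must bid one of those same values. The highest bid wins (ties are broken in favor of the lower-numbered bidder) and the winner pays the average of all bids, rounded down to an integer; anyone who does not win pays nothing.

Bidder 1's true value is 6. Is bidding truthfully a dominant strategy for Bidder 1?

No

Consider the case where Bidder 2 bids 2 and Bidder 3 bids 2.
Truthful bid 6: wins, pays 3, utility 6 - 3 = 3.
Bid 2 instead: wins, pays 2, utility 6 - 2 = 4.
Since 4 > 3, bidding 2 is strictly better here, so truthful bidding is not dominant.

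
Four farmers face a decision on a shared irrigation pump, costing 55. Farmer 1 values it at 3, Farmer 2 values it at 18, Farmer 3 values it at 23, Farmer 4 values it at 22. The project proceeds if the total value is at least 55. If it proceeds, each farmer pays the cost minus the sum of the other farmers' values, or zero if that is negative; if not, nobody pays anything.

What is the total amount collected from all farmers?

Total value 66 ≥ cost 55, so it is built.
Farmer 1: others sum to 63; max(0, 55 - 63) = 0.
Farmer 2: others sum to 48; max(0, 55 - 48) = 7.
Farmer 3: others sum to 43; max(0, 55 - 43) = 12.
Farmer 4: others sum to 44; max(0, 55 - 44) = 11.
Total collected = 0 + 7 + 12 + 11 = 30.

30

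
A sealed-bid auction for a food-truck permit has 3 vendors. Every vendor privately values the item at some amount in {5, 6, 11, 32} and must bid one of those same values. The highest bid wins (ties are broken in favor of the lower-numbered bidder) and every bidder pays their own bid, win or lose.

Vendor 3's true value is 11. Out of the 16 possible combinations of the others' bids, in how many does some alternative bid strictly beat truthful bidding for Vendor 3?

Others bid (5, 5): truth gives 0; bid 6 gives 5 > 0. Violating.
Others bid (5, 11): truth gives -11; bid 5 gives -5 > -11. Violating.
Others bid (5, 32): truth gives -11; bid 5 gives -5 > -11. Violating.
Others bid (6, 11): truth gives -11; bid 5 gives -5 > -11. Violating.
Others bid (5, 6): truth gives 0; no alternative beats it.
Others bid (6, 5): truth gives 0; no alternative beats it.
(Checking all 16 profiles: 13 have a profitable deviation, 3 do not.)

13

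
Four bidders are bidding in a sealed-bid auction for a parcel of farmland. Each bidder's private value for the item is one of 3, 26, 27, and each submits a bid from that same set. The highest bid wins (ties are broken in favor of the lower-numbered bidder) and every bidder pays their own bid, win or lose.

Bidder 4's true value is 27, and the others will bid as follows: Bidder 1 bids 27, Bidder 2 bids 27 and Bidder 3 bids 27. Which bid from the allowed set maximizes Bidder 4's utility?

Bid 3: loses but pays 3, utility -3.
Bid 26: loses but pays 26, utility -26.
Bid 27: loses but pays 27, utility -27.
The best choice is 3 with utility -3.

3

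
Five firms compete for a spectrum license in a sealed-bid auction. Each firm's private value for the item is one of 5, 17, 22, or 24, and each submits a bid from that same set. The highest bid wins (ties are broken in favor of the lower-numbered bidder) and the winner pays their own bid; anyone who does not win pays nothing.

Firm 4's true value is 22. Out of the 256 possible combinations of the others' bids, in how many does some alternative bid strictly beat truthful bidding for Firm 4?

Others bid (5, 5, 5, 5): truth gives 0; bid 17 gives 5 > 0. Violating.
Others bid (5, 5, 5, 17): truth gives 0; bid 17 gives 5 > 0. Violating.
Others bid (5, 5, 5, 22): truth gives 0; no alternative beats it.
Others bid (5, 5, 5, 24): truth gives 0; no alternative beats it.
(Checking all 256 profiles: 2 have a profitable deviation, 254 do not.)

2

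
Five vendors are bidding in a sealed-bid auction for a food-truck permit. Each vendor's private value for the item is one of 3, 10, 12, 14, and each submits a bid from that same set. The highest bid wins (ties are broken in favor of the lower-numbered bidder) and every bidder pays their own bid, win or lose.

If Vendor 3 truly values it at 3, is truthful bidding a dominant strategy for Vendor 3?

Yes

Check each profile of the others' bids and compare truth against every alternative bid.
Others bid (3, 3, 3, 14): truth gives -3, best alternative gives -10.
Others bid (3, 3, 10, 14): truth gives -3, best alternative gives -10.
Others bid (3, 3, 12, 14): truth gives -3, best alternative gives -10.
Others bid (3, 3, 14, 3): truth gives -3, best alternative gives -10.
Others bid (3, 3, 14, 10): truth gives -3, best alternative gives -10.
Others bid (3, 3, 14, 12): truth gives -3, best alternative gives -10.
(Remaining 250 profiles checked similarly; truth is weakly best in each.)
In every case the truthful bid is at least as good as any alternative, so it is a dominant strategy.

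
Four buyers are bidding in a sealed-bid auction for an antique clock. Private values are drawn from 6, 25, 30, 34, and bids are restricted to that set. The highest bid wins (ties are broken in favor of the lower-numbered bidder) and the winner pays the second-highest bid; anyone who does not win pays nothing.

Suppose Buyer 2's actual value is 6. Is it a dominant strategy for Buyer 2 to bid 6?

Check each profile of the others' bids and compare truth against every alternative bid.
Others bid (6, 6, 25): truth gives 0, best alternative gives -19.
Others bid (6, 25, 6): truth gives 0, best alternative gives -19.
Others bid (6, 25, 25): truth gives 0, best alternative gives -19.
Others bid (6, 6, 6): truth gives 0, best alternative gives 0.
Others bid (6, 6, 30): truth gives 0, best alternative gives 0.
Others bid (6, 6, 34): truth gives 0, best alternative gives 0.
(Remaining 58 profiles checked similarly; truth is weakly best in each.)
In every case the truthful bid is at least as good as any alternative, so it is a dominant strategy.

Yes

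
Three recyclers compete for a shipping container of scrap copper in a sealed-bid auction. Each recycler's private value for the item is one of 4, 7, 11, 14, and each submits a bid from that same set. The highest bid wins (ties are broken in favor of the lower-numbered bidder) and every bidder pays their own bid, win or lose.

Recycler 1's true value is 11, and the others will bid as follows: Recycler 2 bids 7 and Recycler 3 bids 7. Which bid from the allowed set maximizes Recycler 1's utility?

Bid 4: loses but pays 4, utility -4.
Bid 7: wins, pays 7, utility 11 - 7 = 4.
Bid 11: wins, pays 11, utility 11 - 11 = 0.
Bid 14: wins, pays 14, utility 11 - 14 = -3.
The best choice is 7 with utility 4.

7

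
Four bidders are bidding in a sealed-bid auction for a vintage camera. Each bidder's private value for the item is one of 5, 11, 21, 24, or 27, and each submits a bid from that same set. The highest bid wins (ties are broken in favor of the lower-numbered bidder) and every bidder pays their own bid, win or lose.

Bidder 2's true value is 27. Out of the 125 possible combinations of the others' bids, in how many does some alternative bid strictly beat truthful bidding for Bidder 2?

Others bid (5, 5, 5): truth gives 0; bid 11 gives 16 > 0. Violating.
Others bid (5, 5, 11): truth gives 0; bid 11 gives 16 > 0. Violating.
Others bid (5, 5, 21): truth gives 0; bid 21 gives 6 > 0. Violating.
Others bid (5, 5, 24): truth gives 0; bid 24 gives 3 > 0. Violating.
Others bid (5, 5, 27): truth gives 0; no alternative beats it.
Others bid (5, 11, 27): truth gives 0; no alternative beats it.
(Checking all 125 profiles: 73 have a profitable deviation, 52 do not.)

73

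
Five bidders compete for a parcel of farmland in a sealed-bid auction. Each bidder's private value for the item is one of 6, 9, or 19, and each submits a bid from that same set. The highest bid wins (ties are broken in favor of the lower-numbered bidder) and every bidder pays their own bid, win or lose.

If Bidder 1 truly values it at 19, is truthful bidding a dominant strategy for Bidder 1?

Consider the case where Bidder 2 bids 6, Bidder 3 bids 6, Bidder 4 bids 6 and Bidder 5 bids 6.
Truthful bid 19: wins, pays 19, utility 19 - 19 = 0.
Bid 6 instead: wins, pays 6, utility 19 - 6 = 13.
Since 13 > 0, bidding 6 is strictly better here, so truthful bidding is not dominant.

No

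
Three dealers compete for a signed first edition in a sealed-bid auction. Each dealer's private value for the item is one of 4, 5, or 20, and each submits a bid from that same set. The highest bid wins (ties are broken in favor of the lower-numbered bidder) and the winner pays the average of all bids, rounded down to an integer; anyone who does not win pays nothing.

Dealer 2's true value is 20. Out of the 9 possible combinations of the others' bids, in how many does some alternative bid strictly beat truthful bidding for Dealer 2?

2

Others bid (4, 4): truth gives 11; bid 5 gives 16 > 11. Violating.
Others bid (4, 5): truth gives 11; bid 5 gives 16 > 11. Violating.
Others bid (4, 20): truth gives 6; no alternative beats it.
Others bid (5, 4): truth gives 11; no alternative beats it.
(Checking all 9 profiles: 2 have a profitable deviation, 7 do not.)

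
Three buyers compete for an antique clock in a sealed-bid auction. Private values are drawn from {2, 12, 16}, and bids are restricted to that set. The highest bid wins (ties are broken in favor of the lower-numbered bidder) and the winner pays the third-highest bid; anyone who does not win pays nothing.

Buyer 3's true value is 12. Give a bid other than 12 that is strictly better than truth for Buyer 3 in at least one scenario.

Suppose Buyer 1 bids 2 and Buyer 2 bids 12.
Bid 12: loses, pays 0, utility 0.
Bid 16: wins, pays 2, utility 12 - 2 = 10.
So bidding 16 beats truth here (10 > 0).

16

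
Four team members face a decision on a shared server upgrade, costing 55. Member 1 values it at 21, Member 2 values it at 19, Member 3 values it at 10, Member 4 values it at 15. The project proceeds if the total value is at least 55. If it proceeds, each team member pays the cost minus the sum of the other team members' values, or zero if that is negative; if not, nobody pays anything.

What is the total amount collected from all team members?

25

Total value 65 ≥ cost 55, so it is built.
Member 1: others sum to 44; max(0, 55 - 44) = 11.
Member 2: others sum to 46; max(0, 55 - 46) = 9.
Member 3: others sum to 55; max(0, 55 - 55) = 0.
Member 4: others sum to 50; max(0, 55 - 50) = 5.
Total collected = 11 + 9 + 0 + 5 = 25.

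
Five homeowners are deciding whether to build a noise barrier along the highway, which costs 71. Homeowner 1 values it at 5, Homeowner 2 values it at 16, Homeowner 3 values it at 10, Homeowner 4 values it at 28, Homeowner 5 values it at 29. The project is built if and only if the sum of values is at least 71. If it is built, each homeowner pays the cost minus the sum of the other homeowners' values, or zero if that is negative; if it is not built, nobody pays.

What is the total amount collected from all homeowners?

23

Total value 88 ≥ cost 71, so it is built.
Homeowner 1: others sum to 83; max(0, 71 - 83) = 0.
Homeowner 2: others sum to 72; max(0, 71 - 72) = 0.
Homeowner 3: others sum to 78; max(0, 71 - 78) = 0.
Homeowner 4: others sum to 60; max(0, 71 - 60) = 11.
Homeowner 5: others sum to 59; max(0, 71 - 59) = 12.
Total collected = 0 + 0 + 0 + 11 + 12 = 23.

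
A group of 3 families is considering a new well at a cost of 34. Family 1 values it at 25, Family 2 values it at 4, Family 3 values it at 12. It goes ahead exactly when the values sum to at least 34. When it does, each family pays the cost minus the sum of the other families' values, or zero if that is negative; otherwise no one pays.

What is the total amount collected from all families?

23

Total value 41 ≥ cost 34, so it is built.
Family 1: others sum to 16; max(0, 34 - 16) = 18.
Family 2: others sum to 37; max(0, 34 - 37) = 0.
Family 3: others sum to 29; max(0, 34 - 29) = 5.
Total collected = 18 + 0 + 5 = 23.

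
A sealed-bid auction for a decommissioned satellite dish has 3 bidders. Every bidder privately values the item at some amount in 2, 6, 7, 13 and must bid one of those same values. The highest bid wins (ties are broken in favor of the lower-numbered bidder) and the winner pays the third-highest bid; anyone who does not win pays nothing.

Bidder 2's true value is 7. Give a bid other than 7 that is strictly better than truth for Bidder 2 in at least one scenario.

Suppose Bidder 1 bids 2 and Bidder 3 bids 13.
Bid 7: loses, pays 0, utility 0.
Bid 13: wins, pays 2, utility 7 - 2 = 5.
So bidding 13 beats truth here (5 > 0).

13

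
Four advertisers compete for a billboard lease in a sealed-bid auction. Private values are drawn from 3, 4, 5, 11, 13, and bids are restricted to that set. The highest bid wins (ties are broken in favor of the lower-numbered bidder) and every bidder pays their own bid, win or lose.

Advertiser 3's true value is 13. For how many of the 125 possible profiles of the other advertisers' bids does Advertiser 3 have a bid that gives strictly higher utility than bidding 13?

81

Others bid (3, 3, 3): truth gives 0; bid 4 gives 9 > 0. Violating.
Others bid (3, 3, 4): truth gives 0; bid 4 gives 9 > 0. Violating.
Others bid (3, 3, 5): truth gives 0; bid 5 gives 8 > 0. Violating.
Others bid (3, 3, 11): truth gives 0; bid 11 gives 2 > 0. Violating.
Others bid (3, 3, 13): truth gives 0; no alternative beats it.
Others bid (3, 4, 13): truth gives 0; no alternative beats it.
(Checking all 125 profiles: 81 have a profitable deviation, 44 do not.)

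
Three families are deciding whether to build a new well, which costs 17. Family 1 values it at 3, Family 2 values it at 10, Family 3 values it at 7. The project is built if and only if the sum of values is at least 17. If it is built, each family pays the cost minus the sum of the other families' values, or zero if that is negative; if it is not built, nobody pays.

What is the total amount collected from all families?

Total value 20 ≥ cost 17, so it is built.
Family 1: others sum to 17; max(0, 17 - 17) = 0.
Family 2: others sum to 10; max(0, 17 - 10) = 7.
Family 3: others sum to 13; max(0, 17 - 13) = 4.
Total collected = 0 + 7 + 4 = 11.

11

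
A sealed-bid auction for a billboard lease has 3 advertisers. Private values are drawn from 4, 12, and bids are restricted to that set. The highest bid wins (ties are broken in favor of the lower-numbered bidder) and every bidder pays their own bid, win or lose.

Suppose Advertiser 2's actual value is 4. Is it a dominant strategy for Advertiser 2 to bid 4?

Yes

Check each profile of the others' bids and compare truth against every alternative bid.
Others bid (12, 4): truth gives -4, best alternative gives -12.
Others bid (12, 12): truth gives -4, best alternative gives -12.
Others bid (4, 4): truth gives -4, best alternative gives -8.
Others bid (4, 12): truth gives -4, best alternative gives -8.
In every case the truthful bid is at least as good as any alternative, so it is a dominant strategy.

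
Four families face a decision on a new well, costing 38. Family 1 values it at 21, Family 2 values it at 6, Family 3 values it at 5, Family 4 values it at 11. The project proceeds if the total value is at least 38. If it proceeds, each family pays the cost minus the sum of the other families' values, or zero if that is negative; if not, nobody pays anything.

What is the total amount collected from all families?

Total value 43 ≥ cost 38, so it is built.
Family 1: others sum to 22; max(0, 38 - 22) = 16.
Family 2: others sum to 37; max(0, 38 - 37) = 1.
Family 3: others sum to 38; max(0, 38 - 38) = 0.
Family 4: others sum to 32; max(0, 38 - 32) = 6.
Total collected = 16 + 1 + 0 + 6 = 23.

23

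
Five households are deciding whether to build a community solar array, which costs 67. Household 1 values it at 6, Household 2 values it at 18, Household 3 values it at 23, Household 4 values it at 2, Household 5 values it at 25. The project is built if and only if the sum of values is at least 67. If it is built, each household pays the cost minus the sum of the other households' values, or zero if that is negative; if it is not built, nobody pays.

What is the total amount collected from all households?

Total value 74 ≥ cost 67, so it is built.
Household 1: others sum to 68; max(0, 67 - 68) = 0.
Household 2: others sum to 56; max(0, 67 - 56) = 11.
Household 3: others sum to 51; max(0, 67 - 51) = 16.
Household 4: others sum to 72; max(0, 67 - 72) = 0.
Household 5: others sum to 49; max(0, 67 - 49) = 18.
Total collected = 0 + 11 + 16 + 0 + 18 = 45.

45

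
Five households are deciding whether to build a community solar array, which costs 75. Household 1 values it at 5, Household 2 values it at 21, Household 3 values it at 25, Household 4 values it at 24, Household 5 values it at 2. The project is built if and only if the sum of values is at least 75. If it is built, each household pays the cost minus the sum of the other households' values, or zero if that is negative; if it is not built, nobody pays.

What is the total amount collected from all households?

Total value 77 ≥ cost 75, so it is built.
Household 1: others sum to 72; max(0, 75 - 72) = 3.
Household 2: others sum to 56; max(0, 75 - 56) = 19.
Household 3: others sum to 52; max(0, 75 - 52) = 23.
Household 4: others sum to 53; max(0, 75 - 53) = 22.
Household 5: others sum to 75; max(0, 75 - 75) = 0.
Total collected = 3 + 19 + 23 + 22 + 0 = 67.

67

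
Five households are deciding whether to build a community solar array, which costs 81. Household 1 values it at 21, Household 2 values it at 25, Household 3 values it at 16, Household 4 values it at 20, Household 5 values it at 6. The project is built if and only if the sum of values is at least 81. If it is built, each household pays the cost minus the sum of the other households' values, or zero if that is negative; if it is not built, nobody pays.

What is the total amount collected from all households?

Total value 88 ≥ cost 81, so it is built.
Household 1: others sum to 67; max(0, 81 - 67) = 14.
Household 2: others sum to 63; max(0, 81 - 63) = 18.
Household 3: others sum to 72; max(0, 81 - 72) = 9.
Household 4: others sum to 68; max(0, 81 - 68) = 13.
Household 5: others sum to 82; max(0, 81 - 82) = 0.
Total collected = 14 + 18 + 9 + 13 + 0 = 54.

54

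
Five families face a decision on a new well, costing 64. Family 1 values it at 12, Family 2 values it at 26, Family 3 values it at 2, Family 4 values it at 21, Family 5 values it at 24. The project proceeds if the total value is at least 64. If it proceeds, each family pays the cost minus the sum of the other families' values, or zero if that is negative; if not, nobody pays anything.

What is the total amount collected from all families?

Total value 85 ≥ cost 64, so it is built.
Family 1: others sum to 73; max(0, 64 - 73) = 0.
Family 2: others sum to 59; max(0, 64 - 59) = 5.
Family 3: others sum to 83; max(0, 64 - 83) = 0.
Family 4: others sum to 64; max(0, 64 - 64) = 0.
Family 5: others sum to 61; max(0, 64 - 61) = 3.
Total collected = 0 + 5 + 0 + 0 + 3 = 8.

8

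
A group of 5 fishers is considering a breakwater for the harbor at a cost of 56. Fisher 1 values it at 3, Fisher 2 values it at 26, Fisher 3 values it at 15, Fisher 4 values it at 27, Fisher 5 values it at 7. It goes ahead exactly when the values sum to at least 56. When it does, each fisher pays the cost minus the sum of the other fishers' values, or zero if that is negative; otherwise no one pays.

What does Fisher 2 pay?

4

Total value 78 ≥ cost 56, so the project is built.
The other fishers' values sum to 52.
Cost minus that sum is 56 - 52 = 4.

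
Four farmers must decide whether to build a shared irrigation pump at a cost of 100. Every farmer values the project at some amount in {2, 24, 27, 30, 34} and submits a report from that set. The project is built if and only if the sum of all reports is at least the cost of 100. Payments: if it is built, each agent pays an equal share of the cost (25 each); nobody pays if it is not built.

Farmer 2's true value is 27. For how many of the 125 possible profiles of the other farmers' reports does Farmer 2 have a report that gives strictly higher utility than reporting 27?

10

Others report (2, 30, 34): truth gives 0; report 34 gives 2 > 0. Violating.
Others report (2, 34, 30): truth gives 0; report 34 gives 2 > 0. Violating.
Others report (2, 34, 34): truth gives 0; report 30 gives 2 > 0. Violating.
Others report (24, 24, 24): truth gives 0; report 30 gives 2 > 0. Violating.
Others report (2, 2, 2): truth gives 0; no alternative beats it.
Others report (2, 2, 24): truth gives 0; no alternative beats it.
(Checking all 125 profiles: 10 have a profitable deviation, 115 do not.)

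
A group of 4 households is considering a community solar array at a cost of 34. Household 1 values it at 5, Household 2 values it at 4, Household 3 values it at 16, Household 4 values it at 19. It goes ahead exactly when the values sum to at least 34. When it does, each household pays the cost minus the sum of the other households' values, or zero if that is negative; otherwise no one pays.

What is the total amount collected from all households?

15

Total value 44 ≥ cost 34, so it is built.
Household 1: others sum to 39; max(0, 34 - 39) = 0.
Household 2: others sum to 40; max(0, 34 - 40) = 0.
Household 3: others sum to 28; max(0, 34 - 28) = 6.
Household 4: others sum to 25; max(0, 34 - 25) = 9.
Total collected = 0 + 0 + 6 + 9 = 15.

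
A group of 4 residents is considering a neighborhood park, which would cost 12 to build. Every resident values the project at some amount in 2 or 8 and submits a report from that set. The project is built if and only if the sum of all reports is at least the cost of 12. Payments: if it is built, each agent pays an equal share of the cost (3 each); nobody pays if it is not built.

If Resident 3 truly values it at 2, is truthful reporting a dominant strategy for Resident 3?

Yes

Check each profile of the others' reports and compare truth against every alternative report.
Others report (2, 2, 2): truth gives 0, best alternative gives -1.
Others report (2, 2, 8): truth gives -1, best alternative gives -1.
Others report (2, 8, 2): truth gives -1, best alternative gives -1.
Others report (2, 8, 8): truth gives -1, best alternative gives -1.
Others report (8, 2, 2): truth gives -1, best alternative gives -1.
Others report (8, 2, 8): truth gives -1, best alternative gives -1.
(Remaining 2 profiles checked similarly; truth is weakly best in each.)
In every case the truthful report is at least as good as any alternative, so it is a dominant strategy.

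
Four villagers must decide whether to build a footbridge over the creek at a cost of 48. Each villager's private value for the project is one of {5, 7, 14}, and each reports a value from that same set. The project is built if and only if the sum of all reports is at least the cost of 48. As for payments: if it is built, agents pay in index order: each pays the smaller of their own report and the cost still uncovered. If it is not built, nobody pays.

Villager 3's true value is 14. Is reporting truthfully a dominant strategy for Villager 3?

No

Consider the case where Villager 1 reports 14, Villager 2 reports 14 and Villager 4 reports 14.
Truthful report 14: project built, pays 14, utility 14 - 14 = 0.
Report 7 instead: project built, pays 7, utility 14 - 7 = 7.
Since 7 > 0, reporting 7 is strictly better here, so truthful reporting is not dominant.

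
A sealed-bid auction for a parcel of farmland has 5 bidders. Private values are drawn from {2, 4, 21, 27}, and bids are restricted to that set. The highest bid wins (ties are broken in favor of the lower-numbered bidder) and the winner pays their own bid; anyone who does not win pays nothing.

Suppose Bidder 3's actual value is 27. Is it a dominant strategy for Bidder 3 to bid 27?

No

Consider the case where Bidder 1 bids 2, Bidder 2 bids 2, Bidder 4 bids 2 and Bidder 5 bids 2.
Truthful bid 27: wins, pays 27, utility 27 - 27 = 0.
Bid 4 instead: wins, pays 4, utility 27 - 4 = 23.
Since 23 > 0, bidding 4 is strictly better here, so truthful bidding is not dominant.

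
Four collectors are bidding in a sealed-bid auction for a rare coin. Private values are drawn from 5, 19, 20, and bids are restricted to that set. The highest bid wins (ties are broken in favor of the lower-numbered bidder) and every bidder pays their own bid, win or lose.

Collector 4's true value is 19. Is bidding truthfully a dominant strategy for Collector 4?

Consider the case where Collector 1 bids 5, Collector 2 bids 5 and Collector 3 bids 19.
Truthful bid 19: loses but pays 19, utility -19.
Bid 5 instead: loses but pays 5, utility -5.
Since -5 > -19, bidding 5 is strictly better here, so truthful bidding is not dominant.

No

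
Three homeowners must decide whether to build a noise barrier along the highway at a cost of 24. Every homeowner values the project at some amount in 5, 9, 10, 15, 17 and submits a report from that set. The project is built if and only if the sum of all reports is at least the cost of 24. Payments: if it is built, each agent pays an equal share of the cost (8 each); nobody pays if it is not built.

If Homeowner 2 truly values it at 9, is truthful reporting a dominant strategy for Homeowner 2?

No

Consider the case where Homeowner 1 reports 5 and Homeowner 3 reports 5.
Truthful report 9: project not built, utility 0.
Report 15 instead: project built, pays 8, utility 9 - 8 = 1.
Since 1 > 0, reporting 15 is strictly better here, so truthful reporting is not dominant.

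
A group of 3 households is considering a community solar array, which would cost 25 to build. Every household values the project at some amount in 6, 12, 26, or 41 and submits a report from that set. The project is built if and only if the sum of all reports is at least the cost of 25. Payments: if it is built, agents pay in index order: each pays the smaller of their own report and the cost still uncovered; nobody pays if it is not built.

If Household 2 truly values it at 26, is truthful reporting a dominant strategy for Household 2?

Consider the case where Household 1 reports 6 and Household 3 reports 12.
Truthful report 26: project built, pays 19, utility 26 - 19 = 7.
Report 12 instead: project built, pays 12, utility 26 - 12 = 14.
Since 14 > 7, reporting 12 is strictly better here, so truthful reporting is not dominant.

No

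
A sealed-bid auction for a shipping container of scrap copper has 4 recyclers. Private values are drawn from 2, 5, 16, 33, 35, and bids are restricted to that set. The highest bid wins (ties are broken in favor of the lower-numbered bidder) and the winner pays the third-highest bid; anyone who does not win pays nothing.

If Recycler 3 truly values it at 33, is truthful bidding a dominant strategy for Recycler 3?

Consider the case where Recycler 1 bids 2, Recycler 2 bids 2 and Recycler 4 bids 35.
Truthful bid 33: loses, pays 0, utility 0.
Bid 35 instead: wins, pays 2, utility 33 - 2 = 31.
Since 31 > 0, bidding 35 is strictly better here, so truthful bidding is not dominant.

No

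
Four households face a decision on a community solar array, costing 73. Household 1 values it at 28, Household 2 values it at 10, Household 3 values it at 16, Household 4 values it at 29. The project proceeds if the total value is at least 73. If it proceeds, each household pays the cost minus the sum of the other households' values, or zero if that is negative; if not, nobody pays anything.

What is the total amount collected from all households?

43

Total value 83 ≥ cost 73, so it is built.
Household 1: others sum to 55; max(0, 73 - 55) = 18.
Household 2: others sum to 73; max(0, 73 - 73) = 0.
Household 3: others sum to 67; max(0, 73 - 67) = 6.
Household 4: others sum to 54; max(0, 73 - 54) = 19.
Total collected = 18 + 0 + 6 + 19 = 43.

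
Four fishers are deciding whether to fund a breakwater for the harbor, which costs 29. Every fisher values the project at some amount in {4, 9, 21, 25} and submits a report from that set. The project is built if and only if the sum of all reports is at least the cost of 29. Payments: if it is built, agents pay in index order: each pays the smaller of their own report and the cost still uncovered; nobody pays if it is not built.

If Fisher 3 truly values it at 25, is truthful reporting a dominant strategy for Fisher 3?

Consider the case where Fisher 1 reports 4, Fisher 2 reports 4 and Fisher 4 reports 21.
Truthful report 25: project built, pays 21, utility 25 - 21 = 4.
Report 4 instead: project built, pays 4, utility 25 - 4 = 21.
Since 21 > 4, reporting 4 is strictly better here, so truthful reporting is not dominant.

No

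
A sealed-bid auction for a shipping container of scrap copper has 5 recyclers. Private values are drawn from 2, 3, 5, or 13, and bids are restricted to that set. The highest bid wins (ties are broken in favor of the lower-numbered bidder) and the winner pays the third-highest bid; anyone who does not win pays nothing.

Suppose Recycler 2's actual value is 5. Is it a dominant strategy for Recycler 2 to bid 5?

No

Consider the case where Recycler 1 bids 2, Recycler 3 bids 2, Recycler 4 bids 2 and Recycler 5 bids 13.
Truthful bid 5: loses, pays 0, utility 0.
Bid 13 instead: wins, pays 2, utility 5 - 2 = 3.
Since 3 > 0, bidding 13 is strictly better here, so truthful bidding is not dominant.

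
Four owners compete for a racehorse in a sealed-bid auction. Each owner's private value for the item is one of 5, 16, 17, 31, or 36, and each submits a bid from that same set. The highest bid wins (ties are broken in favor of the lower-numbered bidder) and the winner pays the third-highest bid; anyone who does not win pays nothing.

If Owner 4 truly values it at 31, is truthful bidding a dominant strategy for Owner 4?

No

Consider the case where Owner 1 bids 5, Owner 2 bids 5 and Owner 3 bids 31.
Truthful bid 31: loses, pays 0, utility 0.
Bid 36 instead: wins, pays 5, utility 31 - 5 = 26.
Since 26 > 0, bidding 36 is strictly better here, so truthful bidding is not dominant.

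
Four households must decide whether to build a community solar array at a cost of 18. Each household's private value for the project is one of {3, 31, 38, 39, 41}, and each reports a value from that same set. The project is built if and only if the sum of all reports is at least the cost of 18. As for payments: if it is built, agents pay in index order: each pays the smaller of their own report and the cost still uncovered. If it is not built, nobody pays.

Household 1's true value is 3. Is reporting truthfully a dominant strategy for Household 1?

Yes

Check each profile of the others' reports and compare truth against every alternative report.
Others report (3, 3, 3): truth gives 0, best alternative gives -15.
Others report (3, 3, 31): truth gives 0, best alternative gives -15.
Others report (3, 3, 38): truth gives 0, best alternative gives -15.
Others report (3, 3, 39): truth gives 0, best alternative gives -15.
Others report (3, 3, 41): truth gives 0, best alternative gives -15.
Others report (3, 31, 3): truth gives 0, best alternative gives -15.
(Remaining 119 profiles checked similarly; truth is weakly best in each.)
In every case the truthful report is at least as good as any alternative, so it is a dominant strategy.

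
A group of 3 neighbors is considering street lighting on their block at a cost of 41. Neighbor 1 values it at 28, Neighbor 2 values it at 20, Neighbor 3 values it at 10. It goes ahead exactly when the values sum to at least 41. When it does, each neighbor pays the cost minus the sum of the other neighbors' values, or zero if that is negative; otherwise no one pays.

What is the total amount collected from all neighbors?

14

Total value 58 ≥ cost 41, so it is built.
Neighbor 1: others sum to 30; max(0, 41 - 30) = 11.
Neighbor 2: others sum to 38; max(0, 41 - 38) = 3.
Neighbor 3: others sum to 48; max(0, 41 - 48) = 0.
Total collected = 11 + 3 + 0 = 14.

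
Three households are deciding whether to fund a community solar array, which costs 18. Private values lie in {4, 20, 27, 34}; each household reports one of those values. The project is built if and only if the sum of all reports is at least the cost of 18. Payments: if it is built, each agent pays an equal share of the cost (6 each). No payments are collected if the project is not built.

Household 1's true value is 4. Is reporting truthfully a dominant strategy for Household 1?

Check each profile of the others' reports and compare truth against every alternative report.
Others report (4, 4): truth gives 0, best alternative gives -2.
Others report (4, 20): truth gives -2, best alternative gives -2.
Others report (4, 27): truth gives -2, best alternative gives -2.
Others report (4, 34): truth gives -2, best alternative gives -2.
Others report (20, 4): truth gives -2, best alternative gives -2.
Others report (20, 20): truth gives -2, best alternative gives -2.
(Remaining 10 profiles checked similarly; truth is weakly best in each.)
In every case the truthful report is at least as good as any alternative, so it is a dominant strategy.

Yes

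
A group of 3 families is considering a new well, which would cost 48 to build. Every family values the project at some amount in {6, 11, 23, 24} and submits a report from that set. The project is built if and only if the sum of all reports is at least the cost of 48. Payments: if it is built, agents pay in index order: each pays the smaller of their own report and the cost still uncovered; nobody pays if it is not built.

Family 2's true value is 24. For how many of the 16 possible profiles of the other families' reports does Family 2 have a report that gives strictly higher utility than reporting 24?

12

Others report (6, 23): truth gives 0; report 23 gives 1 > 0. Violating.
Others report (6, 24): truth gives 0; report 23 gives 1 > 0. Violating.
Others report (11, 23): truth gives 0; report 23 gives 1 > 0. Violating.
Others report (11, 24): truth gives 0; report 23 gives 1 > 0. Violating.
Others report (6, 6): truth gives 0; no alternative beats it.
Others report (6, 11): truth gives 0; no alternative beats it.
(Checking all 16 profiles: 12 have a profitable deviation, 4 do not.)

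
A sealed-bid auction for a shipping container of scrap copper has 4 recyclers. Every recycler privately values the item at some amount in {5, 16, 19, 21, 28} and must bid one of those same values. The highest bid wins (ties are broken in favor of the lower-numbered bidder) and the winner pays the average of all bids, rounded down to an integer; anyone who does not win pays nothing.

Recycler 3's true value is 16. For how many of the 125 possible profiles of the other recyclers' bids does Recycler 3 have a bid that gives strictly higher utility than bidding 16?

19

Others bid (5, 5, 19): truth gives 0; bid 19 gives 4 > 0. Violating.
Others bid (5, 5, 21): truth gives 0; bid 21 gives 3 > 0. Violating.
Others bid (5, 16, 5): truth gives 0; bid 19 gives 5 > 0. Violating.
Others bid (5, 16, 16): truth gives 0; bid 19 gives 2 > 0. Violating.
Others bid (5, 5, 5): truth gives 9; no alternative beats it.
Others bid (5, 5, 16): truth gives 6; no alternative beats it.
(Checking all 125 profiles: 19 have a profitable deviation, 106 do not.)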